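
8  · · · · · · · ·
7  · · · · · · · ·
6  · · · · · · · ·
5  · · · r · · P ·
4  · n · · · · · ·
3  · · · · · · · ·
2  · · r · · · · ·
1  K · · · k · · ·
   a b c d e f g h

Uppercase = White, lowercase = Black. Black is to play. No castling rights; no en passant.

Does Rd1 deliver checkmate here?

After Rd1: white king on a1; in check: yes, from the black rook on d1.
King squares — b1: attacked by Rd1; a2: attacked by Rc2; b2: attacked by Rc2.
White has no legal moves → checkmate.

yes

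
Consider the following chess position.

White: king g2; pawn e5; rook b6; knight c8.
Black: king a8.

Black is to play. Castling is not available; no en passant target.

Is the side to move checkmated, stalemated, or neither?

stalemate

Black to move; black king on a8.
In check: no.
King squares — a7: attacked by Nc8; b7: attacked by Rb6; b8: attacked by Rb6.
Legal moves for Black: none.
Not in check and no legal moves → stalemate.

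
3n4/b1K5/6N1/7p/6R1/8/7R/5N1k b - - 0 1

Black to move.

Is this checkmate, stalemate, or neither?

Black to move; black king on h1.
In check: yes, from the white rook on h2.
King squares — g1: attacked by Rg4; g2: attacked by Rh2; h2: attacked by Nf1.
Legal moves for Black: none.
In check with no legal moves → checkmate.

checkmate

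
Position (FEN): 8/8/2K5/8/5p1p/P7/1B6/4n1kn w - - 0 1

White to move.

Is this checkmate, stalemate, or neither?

neither

White to move; white king on c6.
In check: no.
Legal moves for White: Kd7, Kc7, Kb7, Kd6, Kb6, Kd5, Kc5, Kb5, Bh8, Bg7, Bf6, Be5, Bd4+, Bc3, Bc1, Ba1, a4.
White has 17 legal moves and is not in check → neither.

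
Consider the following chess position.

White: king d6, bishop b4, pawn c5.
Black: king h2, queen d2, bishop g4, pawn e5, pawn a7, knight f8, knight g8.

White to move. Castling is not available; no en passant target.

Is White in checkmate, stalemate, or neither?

White to move; white king on d6.
In check: yes, from the black queen on d2.
Legal moves for White: Kc7, Kc6, Kxe5, Bxd2.
White is in check but has 4 legal moves → neither.

neither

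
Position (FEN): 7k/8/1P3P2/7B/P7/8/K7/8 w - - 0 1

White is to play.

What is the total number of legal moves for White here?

15

White to move; king on a2.
In check: no.
Legal moves: Be8, Bf7, Bg6, Bg4, Bf3, Be2, Bd1, Kb3, Ka3, Kb2, Kb1, Ka1, f7, b7, a5.
Count: 15.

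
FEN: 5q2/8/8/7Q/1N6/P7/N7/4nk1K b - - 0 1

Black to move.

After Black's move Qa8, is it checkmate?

no

After Qa8: white king on h1; in check: yes, from the black queen on a8.
White has 5 legal replies: Kh2, Qd5, Qf3+, Nc6, Nd5.
In check but a legal move exists → not checkmate.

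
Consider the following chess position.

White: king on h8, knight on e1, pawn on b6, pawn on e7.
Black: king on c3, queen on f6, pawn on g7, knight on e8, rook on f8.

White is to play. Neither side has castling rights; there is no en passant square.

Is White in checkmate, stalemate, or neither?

White to move; white king on h8.
In check: yes, from the black rook on f8.
Legal moves for White: Kh7, exf8=Q, exf8=R, exf8=B, exf8=N.
White is in check but has 5 legal moves → neither.

neither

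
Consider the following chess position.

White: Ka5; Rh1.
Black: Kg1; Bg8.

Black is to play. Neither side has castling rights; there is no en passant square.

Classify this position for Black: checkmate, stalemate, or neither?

Black to move; black king on g1.
In check: yes, from the white rook on h1.
Legal moves for Black: Kg2, Kf2, Kxh1.
Black is in check but has 3 legal moves → neither.

neither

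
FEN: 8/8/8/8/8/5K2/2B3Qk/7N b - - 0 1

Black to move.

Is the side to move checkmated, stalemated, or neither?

Black to move; black king on h2.
In check: yes, from the white queen on g2.
King squares — g1: attacked by Qg2; h1: attacked by Qg2; g2: attacked by Kf3; g3: attacked by Nh1; h3: attacked by Qg2.
Legal moves for Black: none.
In check with no legal moves → checkmate.

checkmate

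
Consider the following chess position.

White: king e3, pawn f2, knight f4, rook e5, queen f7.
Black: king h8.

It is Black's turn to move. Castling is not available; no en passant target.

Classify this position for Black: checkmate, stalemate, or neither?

stalemate

Black to move; black king on h8.
In check: no.
King squares — g7: attacked by Qf7; h7: attacked by Qf7; g8: attacked by Qf7.
Legal moves for Black: none.
Not in check and no legal moves → stalemate.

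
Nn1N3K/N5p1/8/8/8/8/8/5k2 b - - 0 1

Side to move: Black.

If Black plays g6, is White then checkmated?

After g6: white king on h8; in check: no.
White is not in check, so this cannot be checkmate.

no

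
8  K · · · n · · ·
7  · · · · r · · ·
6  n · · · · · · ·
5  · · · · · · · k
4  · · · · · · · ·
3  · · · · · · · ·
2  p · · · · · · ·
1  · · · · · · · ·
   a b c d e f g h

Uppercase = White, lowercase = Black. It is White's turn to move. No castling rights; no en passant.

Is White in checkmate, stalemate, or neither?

White to move; white king on a8.
In check: no.
King squares — a7: attacked by Re7; b7: attacked by Re7; b8: attacked by Na6.
Legal moves for White: none.
Not in check and no legal moves → stalemate.

stalemate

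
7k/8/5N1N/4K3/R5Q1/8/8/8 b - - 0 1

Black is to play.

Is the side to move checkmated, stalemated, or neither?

stalemate

Black to move; black king on h8.
In check: no.
King squares — g7: attacked by Qg4; h7: attacked by Nf6; g8: attacked by Qg4.
Legal moves for Black: none.
Not in check and no legal moves → stalemate.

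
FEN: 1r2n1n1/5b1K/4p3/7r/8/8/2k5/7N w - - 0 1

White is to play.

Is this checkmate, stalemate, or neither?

White to move; white king on h7.
In check: yes, from the black rook on h5.
King squares — g6: attacked by Bf7; h6: attacked by Rh5; g7: attacked by Ne8; g8: attacked by Bf7; h8: attacked by Rh5.
Legal moves for White: none.
In check with no legal moves → checkmate.

checkmate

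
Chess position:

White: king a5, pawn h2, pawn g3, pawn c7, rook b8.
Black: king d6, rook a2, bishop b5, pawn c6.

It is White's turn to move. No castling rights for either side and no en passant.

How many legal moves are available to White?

2

White to move; king on a5.
In check: yes, from the black rook on a2.
Legal moves: Kb6, Kb4.
Count: 2.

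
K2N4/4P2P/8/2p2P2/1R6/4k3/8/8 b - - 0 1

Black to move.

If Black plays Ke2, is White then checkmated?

no

After Ke2: white king on a8; in check: no.
White is not in check, so this cannot be checkmate.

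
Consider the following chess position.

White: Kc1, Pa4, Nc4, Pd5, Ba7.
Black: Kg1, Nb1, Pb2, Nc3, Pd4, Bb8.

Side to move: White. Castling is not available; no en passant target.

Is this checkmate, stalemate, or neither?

White to move; white king on c1.
In check: yes, from the black pawn on b2.
Legal moves for White: Kc2, Kxb2, Nxb2.
White is in check but has 3 legal moves → neither.

neither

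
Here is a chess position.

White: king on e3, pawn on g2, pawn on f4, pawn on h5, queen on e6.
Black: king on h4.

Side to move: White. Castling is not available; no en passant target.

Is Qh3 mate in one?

After Qh3: black king on h4; in check: yes, from the white queen on h3.
King squares — g3: attacked by Qh3; h3: attacked by Pg2; g4: attacked by Qh3; g5: attacked by Pf4; h5: attacked by Qh3.
Black has no legal moves → checkmate.

yes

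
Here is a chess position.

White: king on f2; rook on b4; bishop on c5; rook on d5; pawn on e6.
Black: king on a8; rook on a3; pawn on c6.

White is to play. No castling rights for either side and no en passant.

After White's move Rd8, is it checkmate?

After Rd8: black king on a8; in check: yes, from the white rook on d8.
King squares — a7: attacked by Bc5; b7: attacked by Rb4; b8: attacked by Rb4.
Black has no legal moves → checkmate.

yes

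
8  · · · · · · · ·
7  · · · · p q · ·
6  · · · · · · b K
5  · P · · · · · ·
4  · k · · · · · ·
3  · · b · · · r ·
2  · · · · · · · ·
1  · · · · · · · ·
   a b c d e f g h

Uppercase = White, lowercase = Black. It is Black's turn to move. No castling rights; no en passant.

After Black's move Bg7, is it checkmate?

yes

After Bg7: white king on h6; in check: yes, from the black bishop on g7.
King squares — g5: attacked by Rg3; h5: attacked by Bg6; g6: attacked by Rg3; g7: attacked by Qf7; h7: attacked by Bg6.
White has no legal moves → checkmate.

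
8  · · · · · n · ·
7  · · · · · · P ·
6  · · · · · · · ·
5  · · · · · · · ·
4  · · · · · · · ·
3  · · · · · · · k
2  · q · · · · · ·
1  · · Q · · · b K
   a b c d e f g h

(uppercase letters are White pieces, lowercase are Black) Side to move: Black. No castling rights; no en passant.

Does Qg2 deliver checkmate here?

After Qg2: white king on h1; in check: yes, from the black queen on g2.
King squares — g1: attacked by Qg2; g2: attacked by Kh3; h2: attacked by Bg1.
White has no legal moves → checkmate.

yes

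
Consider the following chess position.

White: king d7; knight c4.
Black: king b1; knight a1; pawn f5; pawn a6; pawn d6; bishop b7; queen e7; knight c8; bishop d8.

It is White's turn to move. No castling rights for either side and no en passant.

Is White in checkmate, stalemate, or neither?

White to move; white king on d7.
In check: yes, from the black queen on e7.
King squares — c6: attacked by Bb7; d6: attacked by Qe7; e6: attacked by Qe7; c7: attacked by Qe7; e7: attacked by Nc8; c8: attacked by Bb7; d8: attacked by Qe7; e8: attacked by Qe7.
Legal moves for White: none.
In check with no legal moves → checkmate.

checkmate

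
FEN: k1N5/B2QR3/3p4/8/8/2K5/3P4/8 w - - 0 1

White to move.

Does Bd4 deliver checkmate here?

no

After Bd4: black king on a8; in check: no.
Black is not in check, so this cannot be checkmate.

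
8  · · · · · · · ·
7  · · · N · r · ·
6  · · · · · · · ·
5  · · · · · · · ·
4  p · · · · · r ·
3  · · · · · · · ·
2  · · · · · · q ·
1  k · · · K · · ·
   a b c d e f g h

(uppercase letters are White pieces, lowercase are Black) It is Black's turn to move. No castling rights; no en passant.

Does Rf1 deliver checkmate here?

yes

After Rf1: white king on e1; in check: yes, from the black rook on f1.
King squares — d1: attacked by Rf1; f1: attacked by Qg2; d2: attacked by Qg2; e2: attacked by Qg2; f2: attacked by Rf1.
White has no legal moves → checkmate.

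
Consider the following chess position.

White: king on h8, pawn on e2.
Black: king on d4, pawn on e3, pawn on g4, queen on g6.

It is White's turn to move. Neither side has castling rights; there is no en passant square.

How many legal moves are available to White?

0

White to move; king on h8.
In check: no.
Legal moves: none.
Count: 0.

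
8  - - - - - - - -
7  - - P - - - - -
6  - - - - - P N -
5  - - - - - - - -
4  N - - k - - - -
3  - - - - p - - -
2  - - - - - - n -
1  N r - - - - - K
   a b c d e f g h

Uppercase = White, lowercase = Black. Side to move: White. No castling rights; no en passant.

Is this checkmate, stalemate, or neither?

White to move; white king on h1.
In check: yes, from the black rook on b1.
Legal moves for White: Kh2, Kxg2.
White is in check but has 2 legal moves → neither.

neither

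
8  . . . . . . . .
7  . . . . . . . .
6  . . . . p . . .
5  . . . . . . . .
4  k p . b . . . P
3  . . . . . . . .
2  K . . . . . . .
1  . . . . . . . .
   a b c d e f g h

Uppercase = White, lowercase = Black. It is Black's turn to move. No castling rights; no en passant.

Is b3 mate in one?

no

After b3: white king on a2; in check: yes, from the black pawn on b3.
White has 1 legal reply: Kb1.
In check but a legal move exists → not checkmate.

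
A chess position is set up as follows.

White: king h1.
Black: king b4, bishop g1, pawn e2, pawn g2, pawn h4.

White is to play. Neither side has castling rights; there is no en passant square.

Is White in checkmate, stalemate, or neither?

White to move; white king on h1.
In check: yes, from the black pawn on g2.
Legal moves for White: Kxg2, Kxg1.
White is in check but has 2 legal moves → neither.

neither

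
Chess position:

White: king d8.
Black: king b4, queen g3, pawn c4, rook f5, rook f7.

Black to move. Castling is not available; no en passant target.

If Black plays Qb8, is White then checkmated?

After Qb8: white king on d8; in check: yes, from the black queen on b8.
King squares — c7: attacked by Rf7; d7: attacked by Rf7; e7: attacked by Rf7; c8: attacked by Qb8; e8: attacked by Qb8.
White has no legal moves → checkmate.

yes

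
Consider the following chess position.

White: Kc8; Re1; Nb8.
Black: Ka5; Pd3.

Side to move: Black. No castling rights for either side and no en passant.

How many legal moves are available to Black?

5

Black to move; king on a5.
In check: no.
Legal moves: Kb6, Kb5, Kb4, Ka4, d2.
Count: 5.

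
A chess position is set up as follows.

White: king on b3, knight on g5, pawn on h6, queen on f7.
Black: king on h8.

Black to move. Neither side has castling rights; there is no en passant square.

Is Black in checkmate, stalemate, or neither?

stalemate

Black to move; black king on h8.
In check: no.
King squares — g7: attacked by Ph6; h7: attacked by Ng5; g8: attacked by Qf7.
Legal moves for Black: none.
Not in check and no legal moves → stalemate.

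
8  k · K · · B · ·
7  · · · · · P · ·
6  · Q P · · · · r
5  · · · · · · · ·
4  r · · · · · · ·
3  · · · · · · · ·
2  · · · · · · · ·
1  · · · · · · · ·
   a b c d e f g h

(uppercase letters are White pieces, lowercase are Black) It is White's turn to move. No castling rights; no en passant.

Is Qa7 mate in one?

After Qa7: black king on a8; in check: yes, from the white queen on a7.
Black has 2 legal replies: Kxa7, Rxa7.
In check but a legal move exists → not checkmate.

no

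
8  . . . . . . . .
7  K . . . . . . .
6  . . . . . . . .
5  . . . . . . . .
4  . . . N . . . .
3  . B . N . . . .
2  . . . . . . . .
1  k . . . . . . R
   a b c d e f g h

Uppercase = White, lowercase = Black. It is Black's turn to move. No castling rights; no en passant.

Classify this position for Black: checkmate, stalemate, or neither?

Black to move; black king on a1.
In check: yes, from the white rook on h1.
King squares — b1: attacked by Rh1; a2: attacked by Bb3; b2: attacked by Nd3.
Legal moves for Black: none.
In check with no legal moves → checkmate.

checkmate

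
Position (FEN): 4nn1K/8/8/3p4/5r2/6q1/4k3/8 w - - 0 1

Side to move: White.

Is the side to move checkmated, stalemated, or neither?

stalemate

White to move; white king on h8.
In check: no.
King squares — g7: attacked by Qg3; h7: attacked by Nf8; g8: attacked by Qg3.
Legal moves for White: none.
Not in check and no legal moves → stalemate.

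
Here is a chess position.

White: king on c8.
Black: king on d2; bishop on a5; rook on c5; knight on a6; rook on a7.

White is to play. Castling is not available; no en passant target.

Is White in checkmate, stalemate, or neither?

checkmate

White to move; white king on c8.
In check: yes, from the black rook on c5.
King squares — b7: attacked by Ra7; c7: attacked by Ba5; d7: attacked by Ra7; b8: attacked by Na6; d8: attacked by Ba5.
Legal moves for White: none.
In check with no legal moves → checkmate.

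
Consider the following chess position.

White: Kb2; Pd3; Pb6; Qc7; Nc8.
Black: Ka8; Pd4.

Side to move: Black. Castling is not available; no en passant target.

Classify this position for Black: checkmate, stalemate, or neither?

Black to move; black king on a8.
In check: no.
King squares — a7: attacked by Pb6; b7: attacked by Qc7; b8: attacked by Qc7.
Legal moves for Black: none.
Not in check and no legal moves → stalemate.

stalemate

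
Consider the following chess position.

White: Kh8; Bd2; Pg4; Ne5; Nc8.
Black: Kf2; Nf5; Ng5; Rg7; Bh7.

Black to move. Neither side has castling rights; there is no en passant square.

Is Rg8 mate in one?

yes

After Rg8: white king on h8; in check: yes, from the black rook on g8.
King squares — g7: attacked by Nf5; h7: attacked by Ng5; g8: attacked by Bh7.
White has no legal moves → checkmate.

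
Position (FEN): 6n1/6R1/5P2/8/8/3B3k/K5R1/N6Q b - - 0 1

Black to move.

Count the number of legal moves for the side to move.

0

Black to move; king on h3.
In check: yes, from the white queen on h1.
Legal moves: none.
Count: 0.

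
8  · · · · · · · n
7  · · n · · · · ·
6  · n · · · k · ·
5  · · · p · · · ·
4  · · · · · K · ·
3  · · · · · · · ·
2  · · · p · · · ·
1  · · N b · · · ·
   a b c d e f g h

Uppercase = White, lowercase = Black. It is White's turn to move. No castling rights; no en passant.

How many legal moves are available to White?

6

White to move; king on f4.
In check: no.
Legal moves: Kg3, Ke3, Nd3, Nb3, Ne2, Na2.
Count: 6.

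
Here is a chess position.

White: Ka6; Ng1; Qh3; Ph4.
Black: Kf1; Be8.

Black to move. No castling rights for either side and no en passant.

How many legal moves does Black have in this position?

Black to move; king on f1.
In check: yes, from the white queen on h3.
Legal moves: Kf2, Kxg1, Ke1.
Count: 3.

3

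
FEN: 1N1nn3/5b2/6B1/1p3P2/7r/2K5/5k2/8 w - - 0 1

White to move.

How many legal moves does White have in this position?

White to move; king on c3.
In check: no.
Legal moves: Nd7, Nc6, Na6, Bh7, Bxf7, Bh5, Kd3, Kd2, Kc2, Kb2, f6.
Count: 11.

11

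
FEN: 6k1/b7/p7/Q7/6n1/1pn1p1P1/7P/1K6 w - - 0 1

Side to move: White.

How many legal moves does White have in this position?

White to move; king on b1.
In check: yes, from the black knight on c3.
Legal moves: Kb2, Kc1, Ka1, Qxc3.
Count: 4.

4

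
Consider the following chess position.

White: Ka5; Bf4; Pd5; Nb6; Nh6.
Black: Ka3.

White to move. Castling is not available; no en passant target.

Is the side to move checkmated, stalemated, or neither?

neither

White to move; white king on a5.
In check: no.
Legal moves for White include: Ng8, Nf7, Nf5, Ng4, Nc8, Na8, Nd7, Nc4+, Na4, Ka6, Kb5, Bb8, Bc7, Bd6+, Bg5, Be5, Bg3, Be3, ... (list truncated; more exist).
White has legal moves and is not in check → neither.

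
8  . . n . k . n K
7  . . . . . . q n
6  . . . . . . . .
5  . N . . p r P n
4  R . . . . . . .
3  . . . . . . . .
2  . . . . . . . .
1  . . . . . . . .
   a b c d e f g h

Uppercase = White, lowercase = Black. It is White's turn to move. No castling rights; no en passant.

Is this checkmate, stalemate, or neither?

checkmate

White to move; white king on h8.
In check: yes, from the black queen on g7.
King squares — g7: attacked by Nh5; h7: attacked by Qg7; g8: attacked by Qg7.
Legal moves for White: none.
In check with no legal moves → checkmate.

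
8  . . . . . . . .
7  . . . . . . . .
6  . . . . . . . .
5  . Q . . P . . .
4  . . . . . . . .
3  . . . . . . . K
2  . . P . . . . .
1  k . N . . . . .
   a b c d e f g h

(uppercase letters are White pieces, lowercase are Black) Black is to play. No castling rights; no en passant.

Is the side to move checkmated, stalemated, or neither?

stalemate

Black to move; black king on a1.
In check: no.
King squares — b1: attacked by Qb5; a2: attacked by Nc1; b2: attacked by Qb5.
Legal moves for Black: none.
Not in check and no legal moves → stalemate.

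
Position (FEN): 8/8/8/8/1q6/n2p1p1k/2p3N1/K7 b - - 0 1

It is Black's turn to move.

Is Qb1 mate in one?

yes

After Qb1: white king on a1; in check: yes, from the black queen on b1.
King squares — b1: attacked by Pc2; a2: attacked by Qb1; b2: attacked by Qb1.
White has no legal moves → checkmate.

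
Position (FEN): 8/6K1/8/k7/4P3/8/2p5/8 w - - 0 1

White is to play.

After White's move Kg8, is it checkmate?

no

After Kg8: black king on a5; in check: no.
Black is not in check, so this cannot be checkmate.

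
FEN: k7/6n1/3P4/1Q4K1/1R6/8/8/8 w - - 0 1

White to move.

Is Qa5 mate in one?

yes

After Qa5: black king on a8; in check: yes, from the white queen on a5.
King squares — a7: attacked by Qa5; b7: attacked by Rb4; b8: attacked by Rb4.
Black has no legal moves → checkmate.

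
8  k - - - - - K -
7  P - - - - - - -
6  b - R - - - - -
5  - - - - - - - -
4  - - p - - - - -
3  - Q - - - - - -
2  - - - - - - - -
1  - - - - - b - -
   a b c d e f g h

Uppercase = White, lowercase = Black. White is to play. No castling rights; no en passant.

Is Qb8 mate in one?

After Qb8: black king on a8; in check: yes, from the white queen on b8.
King squares — a7: attacked by Qb8; b7: attacked by Qb8; b8: attacked by Pa7.
Black has no legal moves → checkmate.

yes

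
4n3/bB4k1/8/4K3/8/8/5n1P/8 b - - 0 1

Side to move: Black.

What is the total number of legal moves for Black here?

Black to move; king on g7.
In check: no.
Legal moves: Nc7, Nf6, Nd6, Kh8, Kg8, Kf8, Kh7, Kf7, Kh6, Kg6, Bb8+, Bb6, Bc5, Bd4+, Be3, Ng4+, Ne4, Nh3, Nd3+, Nh1, Nd1.
Count: 21.

21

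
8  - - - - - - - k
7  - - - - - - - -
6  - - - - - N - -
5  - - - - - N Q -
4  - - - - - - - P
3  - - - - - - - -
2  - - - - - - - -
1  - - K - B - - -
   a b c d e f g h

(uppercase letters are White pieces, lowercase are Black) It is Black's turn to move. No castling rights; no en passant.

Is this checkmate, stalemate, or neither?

stalemate

Black to move; black king on h8.
In check: no.
King squares — g7: attacked by Nf5; h7: attacked by Nf6; g8: attacked by Qg5.
Legal moves for Black: none.
Not in check and no legal moves → stalemate.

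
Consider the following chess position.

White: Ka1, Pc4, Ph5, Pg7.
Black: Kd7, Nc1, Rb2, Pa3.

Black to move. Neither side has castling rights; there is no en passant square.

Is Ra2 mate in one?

After Ra2: white king on a1; in check: yes, from the black rook on a2.
White has 1 legal reply: Kb1.
In check but a legal move exists → not checkmate.

no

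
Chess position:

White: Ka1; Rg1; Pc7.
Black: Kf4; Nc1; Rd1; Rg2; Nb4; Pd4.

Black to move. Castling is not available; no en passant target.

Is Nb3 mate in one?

yes

After Nb3: white king on a1; in check: yes, from the black rook on d1 and the black knight on b3.
King squares — b1: attacked by Rd1; a2: attacked by Rg2; b2: attacked by Rg2.
White has no legal moves → checkmate.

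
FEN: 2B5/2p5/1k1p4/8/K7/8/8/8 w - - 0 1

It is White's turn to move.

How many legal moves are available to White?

White to move; king on a4.
In check: no.
Legal moves: Bd7, Bb7, Be6, Ba6, Bf5, Bg4, Bh3, Kb4, Kb3, Ka3.
Count: 10.

10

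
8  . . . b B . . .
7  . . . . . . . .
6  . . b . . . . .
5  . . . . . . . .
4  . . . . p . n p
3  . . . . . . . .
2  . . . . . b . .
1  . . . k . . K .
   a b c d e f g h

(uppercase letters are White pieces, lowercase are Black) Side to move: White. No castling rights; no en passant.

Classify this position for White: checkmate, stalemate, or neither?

White to move; white king on g1.
In check: yes, from the black bishop on f2.
Legal moves for White: Kg2, Kh1, Kf1.
White is in check but has 3 legal moves → neither.

neither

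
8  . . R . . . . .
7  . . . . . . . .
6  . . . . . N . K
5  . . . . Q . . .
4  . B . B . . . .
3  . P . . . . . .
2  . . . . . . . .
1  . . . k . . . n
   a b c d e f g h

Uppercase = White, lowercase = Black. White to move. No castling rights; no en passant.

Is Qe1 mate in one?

yes

After Qe1: black king on d1; in check: yes, from the white queen on e1.
King squares — c1: attacked by Qe1; e1: attacked by Bb4; c2: attacked by Rc8; d2: attacked by Qe1; e2: attacked by Qe1.
Black has no legal moves → checkmate.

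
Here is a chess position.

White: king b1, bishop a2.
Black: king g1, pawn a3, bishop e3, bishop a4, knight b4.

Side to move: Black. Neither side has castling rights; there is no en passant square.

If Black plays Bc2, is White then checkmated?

no

After Bc2: white king on b1; in check: yes, from the black bishop on c2.
White has 1 legal reply: Ka1.
In check but a legal move exists → not checkmate.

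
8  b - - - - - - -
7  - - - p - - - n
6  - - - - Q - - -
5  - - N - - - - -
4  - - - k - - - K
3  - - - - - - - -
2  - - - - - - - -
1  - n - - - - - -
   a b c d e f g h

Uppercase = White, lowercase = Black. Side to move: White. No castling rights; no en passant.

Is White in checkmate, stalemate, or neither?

White to move; white king on h4.
In check: no.
Legal moves for White include: Qg8, Qe8, Qf7, Qe7, Qxd7+, Qh6, Qg6, Qf6+, Qd6+, Qc6, Qb6, Qa6, Qf5, Qe5+, Qd5+, Qg4+, Qe4+, Qc4+, ... (list truncated; more exist).
White has legal moves and is not in check → neither.

neither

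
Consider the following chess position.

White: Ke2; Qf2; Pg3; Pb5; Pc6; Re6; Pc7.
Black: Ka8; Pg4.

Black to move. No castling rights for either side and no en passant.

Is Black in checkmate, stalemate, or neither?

stalemate

Black to move; black king on a8.
In check: no.
King squares — a7: attacked by Qf2; b7: attacked by Pc6; b8: attacked by Pc7.
Legal moves for Black: none.
Not in check and no legal moves → stalemate.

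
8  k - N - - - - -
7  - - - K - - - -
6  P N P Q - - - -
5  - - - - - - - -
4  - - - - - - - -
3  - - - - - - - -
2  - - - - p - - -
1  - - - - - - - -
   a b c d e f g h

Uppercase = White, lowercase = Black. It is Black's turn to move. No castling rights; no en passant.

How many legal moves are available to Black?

0

Black to move; king on a8.
In check: yes, from the white knight on b6.
Legal moves: none.
Count: 0.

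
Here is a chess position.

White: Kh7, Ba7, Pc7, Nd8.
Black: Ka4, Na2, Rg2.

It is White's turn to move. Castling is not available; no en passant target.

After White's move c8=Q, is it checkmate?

After c8=Q: black king on a4; in check: no.
Black is not in check, so this cannot be checkmate.

no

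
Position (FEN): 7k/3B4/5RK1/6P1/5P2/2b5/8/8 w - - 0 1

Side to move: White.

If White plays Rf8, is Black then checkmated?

After Rf8: black king on h8; in check: yes, from the white rook on f8.
King squares — g7: attacked by Kg6; h7: attacked by Kg6; g8: attacked by Rf8.
Black has no legal moves → checkmate.

yes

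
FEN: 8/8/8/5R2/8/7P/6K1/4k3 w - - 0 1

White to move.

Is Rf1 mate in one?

After Rf1: black king on e1; in check: yes, from the white rook on f1.
Black has 2 legal replies: Ke2, Kd2.
In check but a legal move exists → not checkmate.

no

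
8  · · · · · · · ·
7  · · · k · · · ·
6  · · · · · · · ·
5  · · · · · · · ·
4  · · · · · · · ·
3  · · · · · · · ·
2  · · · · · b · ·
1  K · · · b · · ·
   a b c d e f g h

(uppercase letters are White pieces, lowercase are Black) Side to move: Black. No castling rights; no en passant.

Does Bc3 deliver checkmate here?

After Bc3: white king on a1; in check: yes, from the black bishop on c3.
White has 2 legal replies: Ka2, Kb1.
In check but a legal move exists → not checkmate.

no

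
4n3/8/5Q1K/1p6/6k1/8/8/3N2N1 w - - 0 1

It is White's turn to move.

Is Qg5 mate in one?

After Qg5: black king on g4; in check: yes, from the white queen on g5.
King squares — f3: attacked by Ng1; g3: attacked by Qg5; h3: attacked by Ng1; f4: attacked by Qg5; h4: attacked by Qg5; f5: attacked by Qg5; g5: attacked by Kh6; h5: attacked by Qg5.
Black has no legal moves → checkmate.

yes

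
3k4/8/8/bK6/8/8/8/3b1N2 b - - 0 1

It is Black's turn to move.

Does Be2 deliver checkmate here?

no

After Be2: white king on b5; in check: yes, from the black bishop on e2.
White has 4 legal replies: Kc6, Kc5, Kxa5, Ka4.
In check but a legal move exists → not checkmate.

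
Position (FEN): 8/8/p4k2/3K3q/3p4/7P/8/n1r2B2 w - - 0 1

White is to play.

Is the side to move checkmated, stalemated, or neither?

White to move; white king on d5.
In check: yes, from the black queen on h5.
Legal moves for White: Kd6, Ke4, Kxd4.
White is in check but has 3 legal moves → neither.

neither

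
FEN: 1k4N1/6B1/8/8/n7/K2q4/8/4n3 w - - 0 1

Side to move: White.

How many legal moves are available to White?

White to move; king on a3.
In check: yes, from the black queen on d3.
Legal moves: Kb4, Kxa4, Ka2, Bc3.
Count: 4.

4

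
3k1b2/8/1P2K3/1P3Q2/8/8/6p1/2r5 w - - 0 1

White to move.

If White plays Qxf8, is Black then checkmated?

After Qxf8: black king on d8; in check: yes, from the white queen on f8.
King squares — c7: attacked by Pb6; d7: attacked by Ke6; e7: attacked by Ke6; c8: attacked by Qf8; e8: attacked by Qf8.
Black has no legal moves → checkmate.

yes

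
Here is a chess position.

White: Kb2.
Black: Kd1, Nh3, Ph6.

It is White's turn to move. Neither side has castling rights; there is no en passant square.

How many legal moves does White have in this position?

6

White to move; king on b2.
In check: no.
Legal moves: Kc3, Kb3, Ka3, Ka2, Kb1, Ka1.
Count: 6.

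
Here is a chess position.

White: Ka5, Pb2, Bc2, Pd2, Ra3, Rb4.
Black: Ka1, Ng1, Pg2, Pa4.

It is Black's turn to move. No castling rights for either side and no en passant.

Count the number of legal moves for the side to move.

Black to move; king on a1.
In check: yes, from the white rook on a3.
Legal moves: none.
Count: 0.

0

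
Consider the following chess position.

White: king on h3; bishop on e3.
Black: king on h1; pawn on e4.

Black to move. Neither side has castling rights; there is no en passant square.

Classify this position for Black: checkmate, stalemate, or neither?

stalemate

Black to move; black king on h1.
In check: no.
King squares — g1: attacked by Be3; g2: attacked by Kh3; h2: attacked by Kh3.
Legal moves for Black: none.
Not in check and no legal moves → stalemate.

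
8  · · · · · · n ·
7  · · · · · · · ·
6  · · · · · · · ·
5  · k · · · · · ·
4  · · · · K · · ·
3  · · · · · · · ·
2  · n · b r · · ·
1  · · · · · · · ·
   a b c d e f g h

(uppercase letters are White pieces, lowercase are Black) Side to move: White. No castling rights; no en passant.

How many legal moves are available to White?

White to move; king on e4.
In check: yes, from the black rook on e2.
Legal moves: Kf5, Kd5, Kd4, Kf3.
Count: 4.

4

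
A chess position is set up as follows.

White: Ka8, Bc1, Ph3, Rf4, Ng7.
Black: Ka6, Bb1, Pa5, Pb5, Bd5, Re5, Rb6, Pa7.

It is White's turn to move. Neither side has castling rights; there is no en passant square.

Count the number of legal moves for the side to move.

White to move; king on a8.
In check: yes, from the black bishop on d5.
Legal moves: none.
Count: 0.

0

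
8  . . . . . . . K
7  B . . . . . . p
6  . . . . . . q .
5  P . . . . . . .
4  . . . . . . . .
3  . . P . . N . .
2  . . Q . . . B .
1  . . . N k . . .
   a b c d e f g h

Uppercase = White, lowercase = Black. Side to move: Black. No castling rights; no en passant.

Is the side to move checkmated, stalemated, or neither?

checkmate

Black to move; black king on e1.
In check: yes, from the white knight on f3.
King squares — d1: attacked by Qc2; f1: attacked by Bg2; d2: attacked by Qc2; e2: attacked by Qc2; f2: attacked by Nd1.
Legal moves for Black: none.
In check with no legal moves → checkmate.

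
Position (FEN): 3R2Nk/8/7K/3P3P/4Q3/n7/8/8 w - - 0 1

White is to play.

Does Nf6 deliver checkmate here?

After Nf6: black king on h8; in check: yes, from the white rook on d8.
King squares — g7: attacked by Kh6; h7: attacked by Qe4; g8: attacked by Nf6.
Black has no legal moves → checkmate.

yes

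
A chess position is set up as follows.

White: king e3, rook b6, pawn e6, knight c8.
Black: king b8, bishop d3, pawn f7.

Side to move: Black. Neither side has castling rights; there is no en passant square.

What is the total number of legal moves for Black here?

Black to move; king on b8.
In check: yes, from the white rook on b6.
Legal moves: Kxc8, Ka8, Kc7.
Count: 3.

3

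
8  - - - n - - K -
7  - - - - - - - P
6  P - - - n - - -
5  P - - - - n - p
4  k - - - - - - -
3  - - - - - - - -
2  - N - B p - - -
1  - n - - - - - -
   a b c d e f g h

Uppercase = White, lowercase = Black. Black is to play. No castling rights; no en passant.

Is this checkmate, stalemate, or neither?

neither

Black to move; black king on a4.
In check: yes, from the white knight on b2.
Legal moves for Black: Kb5, Kb3, Ka3.
Black is in check but has 3 legal moves → neither.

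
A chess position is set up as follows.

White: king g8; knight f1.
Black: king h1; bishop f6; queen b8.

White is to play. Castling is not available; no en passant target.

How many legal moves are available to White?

White to move; king on g8.
In check: yes, from the black queen on b8.
Legal moves: Kh7, Kf7.
Count: 2.

2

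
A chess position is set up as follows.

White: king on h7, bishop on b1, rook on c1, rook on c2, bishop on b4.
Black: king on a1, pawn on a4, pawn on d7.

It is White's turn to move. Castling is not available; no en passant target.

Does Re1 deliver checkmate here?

no

After Re1: black king on a1; in check: no.
Black is not in check, so this cannot be checkmate.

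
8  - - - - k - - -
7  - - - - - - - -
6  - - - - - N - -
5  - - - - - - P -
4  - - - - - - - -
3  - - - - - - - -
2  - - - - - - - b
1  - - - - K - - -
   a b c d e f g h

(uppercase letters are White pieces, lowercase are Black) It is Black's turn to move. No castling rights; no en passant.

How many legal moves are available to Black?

Black to move; king on e8.
In check: yes, from the white knight on f6.
Legal moves: Kf8, Kd8, Kf7, Ke7.
Count: 4.

4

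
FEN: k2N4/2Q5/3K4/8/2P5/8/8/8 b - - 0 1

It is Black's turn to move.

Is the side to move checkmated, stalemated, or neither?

Black to move; black king on a8.
In check: no.
King squares — a7: attacked by Qc7; b7: attacked by Qc7; b8: attacked by Qc7.
Legal moves for Black: none.
Not in check and no legal moves → stalemate.

stalemate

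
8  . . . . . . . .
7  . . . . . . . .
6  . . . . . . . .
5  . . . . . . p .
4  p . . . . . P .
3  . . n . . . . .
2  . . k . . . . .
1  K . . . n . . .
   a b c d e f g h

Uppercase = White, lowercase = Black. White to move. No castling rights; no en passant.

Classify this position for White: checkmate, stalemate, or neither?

stalemate

White to move; white king on a1.
In check: no.
King squares — b1: attacked by Kc2; a2: attacked by Nc3; b2: attacked by Kc2.
Legal moves for White: none.
Not in check and no legal moves → stalemate.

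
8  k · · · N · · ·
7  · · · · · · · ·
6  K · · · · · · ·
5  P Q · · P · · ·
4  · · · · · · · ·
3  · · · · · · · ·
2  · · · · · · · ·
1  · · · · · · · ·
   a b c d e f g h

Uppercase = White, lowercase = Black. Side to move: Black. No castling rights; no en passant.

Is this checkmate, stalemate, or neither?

Black to move; black king on a8.
In check: no.
King squares — a7: attacked by Ka6; b7: attacked by Qb5; b8: attacked by Qb5.
Legal moves for Black: none.
Not in check and no legal moves → stalemate.

stalemate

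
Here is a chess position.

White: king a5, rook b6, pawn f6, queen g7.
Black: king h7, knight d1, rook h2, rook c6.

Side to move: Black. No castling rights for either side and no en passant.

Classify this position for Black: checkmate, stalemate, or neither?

Black to move; black king on h7.
In check: yes, from the white queen on g7.
King squares — g6: attacked by Qg7; h6: attacked by Qg7; g7: attacked by Pf6; g8: attacked by Qg7; h8: attacked by Qg7.
Legal moves for Black: none.
In check with no legal moves → checkmate.

checkmate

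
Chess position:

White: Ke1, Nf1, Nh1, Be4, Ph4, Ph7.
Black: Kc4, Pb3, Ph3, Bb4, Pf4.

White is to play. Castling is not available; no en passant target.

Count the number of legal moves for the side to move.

4

White to move; king on e1.
In check: yes, from the black bishop on b4.
Legal moves: Kf2, Ke2, Kd1, Nd2+.
Count: 4.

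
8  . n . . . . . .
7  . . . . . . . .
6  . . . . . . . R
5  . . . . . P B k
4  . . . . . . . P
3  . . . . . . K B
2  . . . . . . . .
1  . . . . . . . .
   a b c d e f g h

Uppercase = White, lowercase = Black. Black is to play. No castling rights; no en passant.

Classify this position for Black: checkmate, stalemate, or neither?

checkmate

Black to move; black king on h5.
In check: yes, from the white rook on h6.
King squares — g4: attacked by Kg3; h4: attacked by Kg3; g5: attacked by Ph4; g6: attacked by Pf5; h6: attacked by Bg5.
Legal moves for Black: none.
In check with no legal moves → checkmate.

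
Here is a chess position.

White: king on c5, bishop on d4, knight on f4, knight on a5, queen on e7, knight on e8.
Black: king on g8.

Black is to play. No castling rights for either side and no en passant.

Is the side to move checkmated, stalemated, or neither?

Black to move; black king on g8.
In check: no.
King squares — f7: attacked by Qe7; g7: attacked by Bd4; h7: attacked by Qe7; f8: attacked by Qe7; h8: attacked by Bd4.
Legal moves for Black: none.
Not in check and no legal moves → stalemate.

stalemate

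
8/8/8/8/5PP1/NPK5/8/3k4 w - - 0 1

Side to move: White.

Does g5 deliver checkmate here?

After g5: black king on d1; in check: no.
Black is not in check, so this cannot be checkmate.

no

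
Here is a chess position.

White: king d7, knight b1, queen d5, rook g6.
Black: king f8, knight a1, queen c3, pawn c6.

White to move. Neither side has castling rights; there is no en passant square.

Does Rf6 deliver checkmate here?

no

After Rf6: black king on f8; in check: yes, from the white rook on f6.
Black has 2 legal replies: Kg7, Qxf6.
In check but a legal move exists → not checkmate.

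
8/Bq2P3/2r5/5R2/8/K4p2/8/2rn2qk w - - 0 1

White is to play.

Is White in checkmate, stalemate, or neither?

neither

White to move; white king on a3.
In check: no.
Legal moves for White include: Bb8, Bb6, Bc5, Bd4, Be3, Bf2, Bxg1, Rf8, Rf7, Rf6, Rh5+, Rg5, Re5, Rd5, Rc5, Rb5, Ra5, Rf4, ... (list truncated; more exist).
White has legal moves and is not in check → neither.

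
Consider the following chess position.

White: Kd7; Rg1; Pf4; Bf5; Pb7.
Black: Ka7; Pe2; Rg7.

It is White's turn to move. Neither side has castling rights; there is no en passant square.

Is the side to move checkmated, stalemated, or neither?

White to move; white king on d7.
In check: yes, from the black rook on g7.
Legal moves for White: Ke8, Kd8, Kc8, Ke6, Kd6, Kc6, Rxg7.
White is in check but has 7 legal moves → neither.

neither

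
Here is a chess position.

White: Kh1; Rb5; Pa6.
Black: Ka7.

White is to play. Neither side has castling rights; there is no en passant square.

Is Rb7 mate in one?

After Rb7: black king on a7; in check: yes, from the white rook on b7.
Black has 2 legal replies: Ka8, Kxa6.
In check but a legal move exists → not checkmate.

no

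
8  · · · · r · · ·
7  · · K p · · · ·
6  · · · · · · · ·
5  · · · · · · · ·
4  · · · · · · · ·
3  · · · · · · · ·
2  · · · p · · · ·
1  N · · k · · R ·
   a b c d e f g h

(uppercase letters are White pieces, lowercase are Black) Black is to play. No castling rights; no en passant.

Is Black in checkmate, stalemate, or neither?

neither

Black to move; black king on d1.
In check: yes, from the white rook on g1.
King squares — c1: attacked by Rg1; e1: attacked by Rg1; c2: attacked by Na1; d2: own pawn; e2: available.
Legal moves for Black: Ke2, Re1.
Black is in check but has 2 legal moves → neither.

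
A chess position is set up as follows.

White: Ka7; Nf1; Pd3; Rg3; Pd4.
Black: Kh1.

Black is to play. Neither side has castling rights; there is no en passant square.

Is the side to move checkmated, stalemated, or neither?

Black to move; black king on h1.
In check: no.
King squares — g1: attacked by Rg3; g2: attacked by Rg3; h2: attacked by Nf1.
Legal moves for Black: none.
Not in check and no legal moves → stalemate.

stalemate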